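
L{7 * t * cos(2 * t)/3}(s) 7 * (s^2 - 4)/(3 * (s^2 + 4)^2)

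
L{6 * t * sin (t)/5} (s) 12 * s/ (5 * (s^2 + 1)^2)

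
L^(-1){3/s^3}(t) 3*t^2/2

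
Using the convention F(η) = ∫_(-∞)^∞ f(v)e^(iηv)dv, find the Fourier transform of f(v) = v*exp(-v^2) I*sqrt(pi)*η*exp(-η^2/4)/2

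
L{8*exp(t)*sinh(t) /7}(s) 8/(7*s*(s - 2) ) 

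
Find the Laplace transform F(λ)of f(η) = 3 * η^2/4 3/(2 * λ^3)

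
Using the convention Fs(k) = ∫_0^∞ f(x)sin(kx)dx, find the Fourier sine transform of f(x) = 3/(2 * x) 3 * pi/4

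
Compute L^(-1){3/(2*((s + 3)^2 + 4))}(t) 3*exp(-3*t)*sin(2*t)/4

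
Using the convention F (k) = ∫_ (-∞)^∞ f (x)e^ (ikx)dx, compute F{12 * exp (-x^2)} 12 * sqrt (pi) * exp (-k^2/4)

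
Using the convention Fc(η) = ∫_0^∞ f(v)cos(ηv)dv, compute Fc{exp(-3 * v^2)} sqrt(3) * sqrt(pi) * exp(-η^2/12)/6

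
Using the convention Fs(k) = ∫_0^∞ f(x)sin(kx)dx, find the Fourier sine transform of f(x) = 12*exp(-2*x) 12*k/(k^2+4)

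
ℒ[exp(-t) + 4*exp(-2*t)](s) 1/(s + 1) + 4/(s + 2)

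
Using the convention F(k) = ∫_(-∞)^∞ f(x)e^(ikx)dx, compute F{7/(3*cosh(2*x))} 7*pi/(6*cosh(pi*k/4))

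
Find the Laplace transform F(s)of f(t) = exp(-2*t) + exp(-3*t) 1/(s + 2) + 1/(s + 3)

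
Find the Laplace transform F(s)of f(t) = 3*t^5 360/s^6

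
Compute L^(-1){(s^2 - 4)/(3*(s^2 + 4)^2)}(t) t*cos(2*t)/3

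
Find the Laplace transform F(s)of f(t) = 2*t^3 12/s^4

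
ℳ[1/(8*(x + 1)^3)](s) pi*(s - 2)*(s - 1)/(16*sin(pi*s))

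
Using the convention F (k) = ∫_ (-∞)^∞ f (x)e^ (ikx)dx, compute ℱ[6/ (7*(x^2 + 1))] 6*pi*exp (-Abs (k))/7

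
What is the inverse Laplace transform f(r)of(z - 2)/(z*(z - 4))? exp(2*r)*cosh(2*r)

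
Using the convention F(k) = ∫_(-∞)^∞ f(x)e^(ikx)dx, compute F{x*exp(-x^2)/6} I*sqrt(pi)*k*exp(-k^2/4)/12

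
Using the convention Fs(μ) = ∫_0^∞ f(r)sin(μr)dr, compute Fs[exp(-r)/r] atan(μ)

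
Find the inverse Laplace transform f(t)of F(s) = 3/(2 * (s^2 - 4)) 3 * sinh(2 * t)/4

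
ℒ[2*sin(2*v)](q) 4/(q^2 + 4)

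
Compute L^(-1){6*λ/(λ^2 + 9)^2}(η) η*sin(3*η)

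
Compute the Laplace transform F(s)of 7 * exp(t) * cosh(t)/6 7 * (s - 1)/(6 * s * (s - 2))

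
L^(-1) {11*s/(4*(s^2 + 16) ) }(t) 11*cos(4*t) /4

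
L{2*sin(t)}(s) 2/(s^2 + 1)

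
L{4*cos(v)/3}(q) 4*q/(3*(q^2 + 1))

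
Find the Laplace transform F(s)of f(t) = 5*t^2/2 5/s^3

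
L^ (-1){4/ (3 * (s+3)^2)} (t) 4 * t * exp (-3 * t)/3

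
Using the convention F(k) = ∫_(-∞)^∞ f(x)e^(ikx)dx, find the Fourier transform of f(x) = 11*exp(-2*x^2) 11*sqrt(2)*sqrt(pi)*exp(-k^2/8)/2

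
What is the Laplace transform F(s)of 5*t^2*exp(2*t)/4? 5/(2*(s - 2)^3)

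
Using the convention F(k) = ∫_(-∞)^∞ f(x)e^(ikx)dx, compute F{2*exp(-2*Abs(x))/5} 8/(5*(k^2 + 4))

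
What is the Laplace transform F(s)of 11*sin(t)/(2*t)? 11*atan(1/s)/2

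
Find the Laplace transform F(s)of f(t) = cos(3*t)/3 s/(3*(s^2 + 9))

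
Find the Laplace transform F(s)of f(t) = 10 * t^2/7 20/(7 * s^3)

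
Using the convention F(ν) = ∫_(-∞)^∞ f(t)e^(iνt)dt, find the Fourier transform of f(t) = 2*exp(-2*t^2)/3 sqrt(2)*sqrt(pi)*exp(-ν^2/8)/3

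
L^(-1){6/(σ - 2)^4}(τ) τ^3 * exp(2 * τ)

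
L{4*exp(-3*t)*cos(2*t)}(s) 4*(s+3)/((s+3)^2+4)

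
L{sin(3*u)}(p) 3/(p^2 + 9)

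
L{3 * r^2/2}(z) 3/z^3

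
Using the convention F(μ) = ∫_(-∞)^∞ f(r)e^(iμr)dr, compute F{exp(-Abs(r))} 2/(μ^2+1)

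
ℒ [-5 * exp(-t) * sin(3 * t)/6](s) -5/(2 * (s + 1)^2 + 18)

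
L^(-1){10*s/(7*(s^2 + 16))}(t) 10*cos(4*t)/7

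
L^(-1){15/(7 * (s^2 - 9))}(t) 5 * sinh(3 * t)/7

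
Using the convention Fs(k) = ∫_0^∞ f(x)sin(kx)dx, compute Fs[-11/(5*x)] -11*pi/10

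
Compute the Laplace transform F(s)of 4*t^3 24/s^4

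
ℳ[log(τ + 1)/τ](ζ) -pi * csc(pi * ζ)/(ζ - 1)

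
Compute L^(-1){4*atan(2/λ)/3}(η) 4*sin(2*η)/(3*η)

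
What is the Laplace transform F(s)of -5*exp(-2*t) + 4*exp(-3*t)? 4/(s + 3) - 5/(s + 2)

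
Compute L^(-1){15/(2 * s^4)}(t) 5 * t^3/4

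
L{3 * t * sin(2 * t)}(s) 12 * s/(s^2 + 4)^2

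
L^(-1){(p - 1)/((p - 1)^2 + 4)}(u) exp(u)*cos(2*u)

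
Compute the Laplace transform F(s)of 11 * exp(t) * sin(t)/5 11/(5 * ((s - 1)^2+1))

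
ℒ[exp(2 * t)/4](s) 1/(4 * (s - 2))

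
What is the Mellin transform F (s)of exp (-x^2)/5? gamma (s/2)/10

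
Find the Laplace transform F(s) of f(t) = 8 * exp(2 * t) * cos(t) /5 8 * (s - 2) /(5 * ((s - 2) ^2 + 1) ) 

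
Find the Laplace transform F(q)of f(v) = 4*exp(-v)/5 4/(5*(q + 1))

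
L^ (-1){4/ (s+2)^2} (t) 4*t*exp (-2*t)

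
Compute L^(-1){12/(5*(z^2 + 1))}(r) 12*sin(r)/5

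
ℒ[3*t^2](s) 6/s^3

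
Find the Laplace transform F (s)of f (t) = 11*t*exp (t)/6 11/ (6*(s - 1)^2)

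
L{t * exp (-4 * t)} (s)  (s + 4)^ (-2)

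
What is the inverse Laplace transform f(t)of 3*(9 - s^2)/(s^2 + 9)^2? -3*t*cos(3*t)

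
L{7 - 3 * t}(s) 7/s - 3/s^2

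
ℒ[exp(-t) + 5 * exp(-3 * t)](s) 5/(s + 3) + 1/(s + 1)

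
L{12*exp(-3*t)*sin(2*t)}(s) 24/((s + 3)^2 + 4)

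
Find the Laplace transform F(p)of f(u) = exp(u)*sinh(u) 1/(p*(p - 2))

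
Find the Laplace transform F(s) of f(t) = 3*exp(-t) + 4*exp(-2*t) 3/(s + 1) + 4/(s + 2) 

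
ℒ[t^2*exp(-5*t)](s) 2/(s + 5)^3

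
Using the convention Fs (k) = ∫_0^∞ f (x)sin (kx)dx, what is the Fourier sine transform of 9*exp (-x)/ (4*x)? 9*atan (k)/4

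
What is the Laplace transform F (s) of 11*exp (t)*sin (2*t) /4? 11/ (2*( (s - 1) ^2 + 4) ) 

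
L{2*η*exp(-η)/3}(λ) 2/(3*(λ + 1)^2)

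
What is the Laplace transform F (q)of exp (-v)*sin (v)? 1/ ( (q + 1)^2 + 1)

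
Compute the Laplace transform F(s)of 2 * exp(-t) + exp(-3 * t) 2/(s + 1) + 1/(s + 3)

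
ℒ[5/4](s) 5/(4*s)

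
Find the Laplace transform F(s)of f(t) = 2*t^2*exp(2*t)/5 4/(5*(s - 2)^3)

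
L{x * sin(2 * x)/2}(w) 2 * w/(w^2 + 4)^2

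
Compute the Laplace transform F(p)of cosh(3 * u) p/(p^2 - 9)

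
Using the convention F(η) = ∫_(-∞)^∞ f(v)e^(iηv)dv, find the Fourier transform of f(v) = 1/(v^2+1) pi * exp(-Abs(η))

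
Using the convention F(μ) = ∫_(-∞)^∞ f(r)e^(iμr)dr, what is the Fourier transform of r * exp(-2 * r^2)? sqrt(2) * I * sqrt(pi) * μ * exp(-μ^2/8)/8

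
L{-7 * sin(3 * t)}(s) -21/(s^2 + 9)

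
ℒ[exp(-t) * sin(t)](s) 1/((s + 1)^2 + 1)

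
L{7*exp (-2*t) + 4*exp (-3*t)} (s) 7/ (s + 2) + 4/ (s + 3)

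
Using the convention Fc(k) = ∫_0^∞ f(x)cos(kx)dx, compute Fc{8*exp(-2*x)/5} 16/(5*(k^2 + 4))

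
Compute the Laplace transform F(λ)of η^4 24/λ^5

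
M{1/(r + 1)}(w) pi * csc(pi * w)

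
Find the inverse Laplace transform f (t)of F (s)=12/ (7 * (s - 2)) 12 * exp (2 * t)/7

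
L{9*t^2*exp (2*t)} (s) 18/ (s - 2)^3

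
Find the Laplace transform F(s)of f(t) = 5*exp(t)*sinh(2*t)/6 5/(3*((s - 1)^2 - 4))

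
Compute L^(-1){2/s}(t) 2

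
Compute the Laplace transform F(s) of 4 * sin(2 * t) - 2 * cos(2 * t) 8/(s^2 + 4) - 2 * s/(s^2 + 4) 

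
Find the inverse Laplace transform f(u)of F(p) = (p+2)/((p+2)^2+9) exp(-2*u)*cos(3*u)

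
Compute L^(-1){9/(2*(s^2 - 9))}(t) 3*sinh(3*t)/2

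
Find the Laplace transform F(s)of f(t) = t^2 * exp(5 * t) 2/(s - 5)^3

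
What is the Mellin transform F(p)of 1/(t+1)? pi * csc(pi * p)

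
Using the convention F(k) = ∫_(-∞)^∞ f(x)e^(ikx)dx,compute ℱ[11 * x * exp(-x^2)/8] 11 * I * sqrt(pi) * k * exp(-k^2/4)/16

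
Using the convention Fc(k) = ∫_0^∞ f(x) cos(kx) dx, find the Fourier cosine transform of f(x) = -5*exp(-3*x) -15/(k^2 + 9) 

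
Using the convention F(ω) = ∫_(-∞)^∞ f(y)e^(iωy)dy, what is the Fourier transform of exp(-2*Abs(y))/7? 4/(7*(ω^2 + 4))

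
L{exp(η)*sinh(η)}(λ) 1/(λ*(λ - 2))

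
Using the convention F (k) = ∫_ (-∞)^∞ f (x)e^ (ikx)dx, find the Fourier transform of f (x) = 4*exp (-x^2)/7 4*sqrt (pi)*exp (-k^2/4)/7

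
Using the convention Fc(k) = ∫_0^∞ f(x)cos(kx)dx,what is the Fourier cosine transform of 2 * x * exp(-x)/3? 2 * (1 - k^2)/(3 * (k^2 + 1)^2)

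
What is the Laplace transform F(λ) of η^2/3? 2/(3 * λ^3) 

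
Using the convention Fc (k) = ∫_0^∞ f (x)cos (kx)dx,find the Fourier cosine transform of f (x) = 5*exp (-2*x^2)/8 5*sqrt (2)*sqrt (pi)*exp (-k^2/8)/32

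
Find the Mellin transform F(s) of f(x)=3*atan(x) -3*pi*sec(pi*s/2) /(2*s) 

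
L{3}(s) 3/s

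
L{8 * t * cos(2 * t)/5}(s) 8 * (s^2 - 4)/(5 * (s^2 + 4)^2)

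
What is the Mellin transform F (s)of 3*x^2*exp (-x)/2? 3*gamma (s + 2)/2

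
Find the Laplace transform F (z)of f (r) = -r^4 -24/z^5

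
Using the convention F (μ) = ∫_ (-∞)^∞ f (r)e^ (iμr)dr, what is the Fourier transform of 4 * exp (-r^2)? 4 * sqrt (pi) * exp (-μ^2/4)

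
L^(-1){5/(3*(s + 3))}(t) 5*exp(-3*t)/3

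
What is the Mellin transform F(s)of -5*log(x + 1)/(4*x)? 5*pi*csc(pi*s)/(4*(s - 1))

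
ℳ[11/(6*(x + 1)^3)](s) 11*pi*(s - 2)*(s - 1)/(12*sin(pi*s))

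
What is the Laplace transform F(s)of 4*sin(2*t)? 8/(s^2 + 4)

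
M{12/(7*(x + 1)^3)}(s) 6*pi*(s - 2)*(s - 1)/(7*sin(pi*s))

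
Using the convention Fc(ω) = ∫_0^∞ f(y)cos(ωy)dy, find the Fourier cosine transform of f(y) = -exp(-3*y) -3/(ω^2 + 9)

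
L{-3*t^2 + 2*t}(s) 2/s^2-6/s^3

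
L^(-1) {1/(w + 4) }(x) exp(-4*x) 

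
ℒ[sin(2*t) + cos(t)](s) s/(s^2 + 1) + 2/(s^2 + 4)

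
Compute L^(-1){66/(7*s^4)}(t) 11*t^3/7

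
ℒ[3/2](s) 3/ (2*s)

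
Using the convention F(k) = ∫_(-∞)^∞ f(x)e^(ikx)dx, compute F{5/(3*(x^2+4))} 5*pi*exp(-2*Abs(k))/6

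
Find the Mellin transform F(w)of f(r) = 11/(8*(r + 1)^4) 11*gamma(w)*gamma(4 - w)/48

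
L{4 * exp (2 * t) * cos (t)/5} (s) 4 * (s - 2)/ (5 * ( (s - 2)^2 + 1))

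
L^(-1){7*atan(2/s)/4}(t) 7*sin(2*t)/(4*t)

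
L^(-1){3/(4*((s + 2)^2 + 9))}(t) exp(-2*t)*sin(3*t)/4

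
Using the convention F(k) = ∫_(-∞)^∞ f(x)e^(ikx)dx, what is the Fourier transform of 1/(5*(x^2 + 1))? pi*exp(-Abs(k))/5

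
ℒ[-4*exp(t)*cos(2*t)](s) 4*(1 - s)/((s - 1)^2 + 4)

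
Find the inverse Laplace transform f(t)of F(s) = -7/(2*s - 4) -7*exp(2*t)/2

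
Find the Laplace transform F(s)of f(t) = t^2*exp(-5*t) 2/(s + 5)^3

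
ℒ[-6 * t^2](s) -12/s^3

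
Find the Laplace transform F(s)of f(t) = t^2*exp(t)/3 2/(3*(s - 1)^3)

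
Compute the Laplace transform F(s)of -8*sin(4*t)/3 -32/(3*s^2+48)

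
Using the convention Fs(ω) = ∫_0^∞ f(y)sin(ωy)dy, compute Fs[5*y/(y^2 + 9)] 5*pi*exp(-3*ω)/2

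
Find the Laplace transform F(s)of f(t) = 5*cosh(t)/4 5*s/(4*(s^2 - 1))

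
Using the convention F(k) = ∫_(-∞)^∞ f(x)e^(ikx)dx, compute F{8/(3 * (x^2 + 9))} 8 * pi * exp(-3 * Abs(k))/9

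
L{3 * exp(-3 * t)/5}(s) 3/(5 * (s + 3))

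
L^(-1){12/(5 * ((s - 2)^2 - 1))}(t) 12 * exp(2 * t) * sinh(t)/5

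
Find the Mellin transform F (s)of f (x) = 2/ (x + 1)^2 -2 * pi * (s - 1)/sin (pi * s)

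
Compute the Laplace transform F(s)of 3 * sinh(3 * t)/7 9/(7 * (s^2 - 9))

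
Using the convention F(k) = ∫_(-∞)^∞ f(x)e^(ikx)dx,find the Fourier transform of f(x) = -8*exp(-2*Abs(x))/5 -32/(5*k^2+20)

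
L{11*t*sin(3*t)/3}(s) 22*s/(s^2+9)^2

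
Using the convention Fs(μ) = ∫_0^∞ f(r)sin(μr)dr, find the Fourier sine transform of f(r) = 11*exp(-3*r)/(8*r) 11*atan(μ/3)/8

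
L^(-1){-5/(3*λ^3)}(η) -5*η^2/6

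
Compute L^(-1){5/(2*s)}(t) 5/2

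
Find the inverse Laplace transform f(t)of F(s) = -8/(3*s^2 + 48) -2*sin(4*t)/3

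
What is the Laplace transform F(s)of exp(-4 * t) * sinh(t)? 1/((s + 4)^2-1)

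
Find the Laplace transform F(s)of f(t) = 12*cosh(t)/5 12*s/(5*(s^2 - 1))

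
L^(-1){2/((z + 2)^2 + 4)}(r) exp(-2 * r) * sin(2 * r)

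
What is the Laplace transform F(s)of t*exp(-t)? (s+1)^(-2)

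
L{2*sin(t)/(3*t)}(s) 2*atan(1/s)/3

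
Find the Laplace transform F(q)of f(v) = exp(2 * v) 1/(q - 2)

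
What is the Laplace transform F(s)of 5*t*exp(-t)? 5/(s + 1)^2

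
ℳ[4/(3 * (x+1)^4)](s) 2 * gamma(s) * gamma(4 - s)/9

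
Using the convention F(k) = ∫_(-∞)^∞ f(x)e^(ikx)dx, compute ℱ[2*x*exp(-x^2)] I*sqrt(pi)*k*exp(-k^2/4)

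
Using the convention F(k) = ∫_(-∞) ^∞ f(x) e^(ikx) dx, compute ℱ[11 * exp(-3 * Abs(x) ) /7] 66/(7 * (k^2 + 9) ) 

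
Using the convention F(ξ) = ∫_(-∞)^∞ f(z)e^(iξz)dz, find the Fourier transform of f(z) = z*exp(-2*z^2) sqrt(2)*I*sqrt(pi)*ξ*exp(-ξ^2/8)/8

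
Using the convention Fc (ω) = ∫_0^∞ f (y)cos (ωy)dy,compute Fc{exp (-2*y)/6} 1/ (3*(ω^2 + 4))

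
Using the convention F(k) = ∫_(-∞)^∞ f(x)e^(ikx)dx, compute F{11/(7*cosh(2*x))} 11*pi/(14*cosh(pi*k/4))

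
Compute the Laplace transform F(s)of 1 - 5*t 1/s - 5/s^2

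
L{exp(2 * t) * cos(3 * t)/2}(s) (s - 2)/(2 * ((s - 2)^2 + 9))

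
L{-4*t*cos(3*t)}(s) 4*(9 - s^2)/(s^2 + 9)^2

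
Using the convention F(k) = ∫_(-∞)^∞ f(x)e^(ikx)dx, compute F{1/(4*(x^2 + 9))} pi*exp(-3*Abs(k))/12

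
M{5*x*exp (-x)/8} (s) 5*gamma (s + 1)/8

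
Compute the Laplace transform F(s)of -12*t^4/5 -288/(5*s^5)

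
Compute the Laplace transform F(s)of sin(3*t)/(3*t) atan(3/s)/3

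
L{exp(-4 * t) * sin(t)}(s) 1/((s + 4)^2 + 1)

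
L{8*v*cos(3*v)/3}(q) 8*(q^2 - 9)/(3*(q^2 + 9)^2)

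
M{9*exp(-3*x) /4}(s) 3^(2 - s)*gamma(s) /4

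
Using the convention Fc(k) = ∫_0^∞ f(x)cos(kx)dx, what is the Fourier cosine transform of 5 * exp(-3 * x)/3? 5/(k^2 + 9)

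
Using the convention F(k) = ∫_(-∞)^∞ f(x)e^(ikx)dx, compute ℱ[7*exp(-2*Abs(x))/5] 28/(5*(k^2 + 4))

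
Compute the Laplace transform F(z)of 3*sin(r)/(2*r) 3*atan(1/z)/2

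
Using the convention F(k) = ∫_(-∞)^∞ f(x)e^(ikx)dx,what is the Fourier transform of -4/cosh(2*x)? -2*pi/cosh(pi*k/4)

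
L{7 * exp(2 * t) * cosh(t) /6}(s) 7 * (s - 2) /(6 * ((s - 2) ^2 - 1) ) 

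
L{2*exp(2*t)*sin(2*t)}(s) 4/((s - 2)^2 + 4)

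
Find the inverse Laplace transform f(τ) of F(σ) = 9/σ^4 3*τ^3/2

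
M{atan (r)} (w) -pi*sec (pi*w/2)/ (2*w)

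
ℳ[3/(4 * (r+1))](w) 3 * pi * csc(pi * w)/4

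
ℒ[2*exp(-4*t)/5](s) 2/(5*(s+4))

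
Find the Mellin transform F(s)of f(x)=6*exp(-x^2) 3*gamma(s/2)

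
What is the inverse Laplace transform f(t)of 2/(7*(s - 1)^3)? t^2*exp(t)/7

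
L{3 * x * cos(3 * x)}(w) 3 * (w^2 - 9)/(w^2 + 9)^2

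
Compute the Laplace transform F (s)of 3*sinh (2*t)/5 6/ (5*(s^2 - 4))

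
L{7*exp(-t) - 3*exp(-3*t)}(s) 7/(s+1) - 3/(s+3)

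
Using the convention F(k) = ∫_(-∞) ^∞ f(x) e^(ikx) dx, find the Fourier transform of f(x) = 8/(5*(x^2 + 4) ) 4*pi*exp(-2*Abs(k) ) /5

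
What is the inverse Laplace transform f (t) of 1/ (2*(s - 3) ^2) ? t*exp (3*t) /2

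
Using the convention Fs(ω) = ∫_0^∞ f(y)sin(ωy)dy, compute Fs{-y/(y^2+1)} -pi * exp(-ω)/2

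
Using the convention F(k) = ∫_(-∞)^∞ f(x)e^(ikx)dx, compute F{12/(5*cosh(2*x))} 6*pi/(5*cosh(pi*k/4))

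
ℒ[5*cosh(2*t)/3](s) 5*s/(3*(s^2 - 4))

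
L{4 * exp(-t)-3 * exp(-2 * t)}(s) 4/(s + 1)-3/(s + 2)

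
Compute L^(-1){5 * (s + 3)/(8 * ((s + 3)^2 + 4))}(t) 5 * exp(-3 * t) * cos(2 * t)/8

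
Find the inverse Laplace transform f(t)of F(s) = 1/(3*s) 1/3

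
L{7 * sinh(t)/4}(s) 7/(4 * (s^2 - 1))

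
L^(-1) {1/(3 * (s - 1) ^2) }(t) t * exp(t) /3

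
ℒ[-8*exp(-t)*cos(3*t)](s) 8*(-s - 1)/((s + 1)^2 + 9)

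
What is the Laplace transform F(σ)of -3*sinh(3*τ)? -9/(σ^2 - 9)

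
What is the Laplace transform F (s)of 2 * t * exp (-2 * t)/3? 2/ (3 * (s+2)^2)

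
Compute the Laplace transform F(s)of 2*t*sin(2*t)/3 8*s/(3*(s^2 + 4)^2)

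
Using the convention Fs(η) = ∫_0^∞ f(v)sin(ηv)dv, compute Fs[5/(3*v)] 5*pi/6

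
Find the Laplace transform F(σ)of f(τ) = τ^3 6/σ^4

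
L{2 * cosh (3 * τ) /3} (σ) 2 * σ/ (3 * (σ^2 - 9) ) 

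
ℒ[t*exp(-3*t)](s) (s + 3)^(-2)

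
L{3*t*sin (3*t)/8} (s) 9*s/ (4*(s^2+9)^2)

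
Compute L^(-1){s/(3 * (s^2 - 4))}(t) cosh(2 * t)/3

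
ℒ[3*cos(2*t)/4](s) 3*s/(4*(s^2 + 4))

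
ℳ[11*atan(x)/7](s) -11*pi*sec(pi*s/2)/(14*s)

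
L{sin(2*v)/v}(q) atan(2/q)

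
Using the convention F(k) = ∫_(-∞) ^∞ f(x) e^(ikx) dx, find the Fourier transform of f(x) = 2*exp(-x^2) 2*sqrt(pi)*exp(-k^2/4) 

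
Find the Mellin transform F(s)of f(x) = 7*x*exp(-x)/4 7*gamma(s + 1)/4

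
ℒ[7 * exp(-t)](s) 7/(s+1)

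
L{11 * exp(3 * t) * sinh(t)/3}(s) 11/(3 * ((s - 3)^2 - 1))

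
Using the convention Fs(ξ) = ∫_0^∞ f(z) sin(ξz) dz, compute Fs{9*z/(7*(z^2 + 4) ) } 9*pi*exp(-2*ξ) /14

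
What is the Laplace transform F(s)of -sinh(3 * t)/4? -3/(4 * s^2 - 36)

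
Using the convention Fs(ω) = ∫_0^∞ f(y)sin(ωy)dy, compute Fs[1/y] pi/2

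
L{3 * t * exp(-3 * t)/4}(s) 3/(4 * (s+3)^2)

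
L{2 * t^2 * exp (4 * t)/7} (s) 4/ (7 * (s - 4)^3)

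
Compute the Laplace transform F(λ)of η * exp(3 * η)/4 1/(4 * (λ - 3)^2)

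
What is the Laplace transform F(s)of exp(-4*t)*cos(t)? (s + 4)/((s + 4)^2 + 1)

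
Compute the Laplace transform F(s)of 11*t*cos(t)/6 11*(s^2 - 1)/(6*(s^2 + 1)^2)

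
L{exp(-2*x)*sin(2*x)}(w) 2/((w + 2)^2 + 4)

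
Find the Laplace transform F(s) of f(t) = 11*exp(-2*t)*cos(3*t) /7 11*(s + 2) /(7*((s + 2) ^2 + 9) ) 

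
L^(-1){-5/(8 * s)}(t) -5/8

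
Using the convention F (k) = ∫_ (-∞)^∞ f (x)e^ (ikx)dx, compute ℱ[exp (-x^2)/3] sqrt (pi)*exp (-k^2/4)/3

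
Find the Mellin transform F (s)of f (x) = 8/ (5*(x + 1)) 8*pi*csc (pi*s)/5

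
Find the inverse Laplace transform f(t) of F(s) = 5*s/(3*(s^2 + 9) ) 5*cos(3*t) /3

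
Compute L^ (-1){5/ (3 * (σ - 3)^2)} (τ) 5 * τ * exp (3 * τ)/3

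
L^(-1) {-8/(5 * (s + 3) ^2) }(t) -8 * t * exp(-3 * t) /5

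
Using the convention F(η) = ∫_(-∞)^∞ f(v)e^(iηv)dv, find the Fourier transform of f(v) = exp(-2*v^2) sqrt(2)*sqrt(pi)*exp(-η^2/8)/2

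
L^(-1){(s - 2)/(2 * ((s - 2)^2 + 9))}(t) exp(2 * t) * cos(3 * t)/2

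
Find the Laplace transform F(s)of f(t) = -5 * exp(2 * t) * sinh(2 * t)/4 -5/(2 * s * (s - 4))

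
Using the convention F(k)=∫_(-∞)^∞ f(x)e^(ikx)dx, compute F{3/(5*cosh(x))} 3*pi/(5*cosh(pi*k/2))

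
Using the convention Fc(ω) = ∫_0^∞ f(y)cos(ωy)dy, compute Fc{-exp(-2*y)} -2/(ω^2 + 4)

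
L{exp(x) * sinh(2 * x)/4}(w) 1/(2 * ((w - 1)^2 - 4))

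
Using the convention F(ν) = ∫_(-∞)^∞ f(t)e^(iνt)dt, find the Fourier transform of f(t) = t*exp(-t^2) I*sqrt(pi)*ν*exp(-ν^2/4)/2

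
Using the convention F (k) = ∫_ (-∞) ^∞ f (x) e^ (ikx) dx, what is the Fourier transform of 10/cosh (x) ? 10*pi/cosh (pi*k/2) 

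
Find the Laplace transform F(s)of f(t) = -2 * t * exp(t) -2/(s - 1)^2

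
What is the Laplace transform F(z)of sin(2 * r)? 2/(z^2 + 4)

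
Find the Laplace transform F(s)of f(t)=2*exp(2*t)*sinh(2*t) 4/(s*(s - 4))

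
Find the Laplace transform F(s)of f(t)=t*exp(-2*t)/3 1/(3*(s+2)^2)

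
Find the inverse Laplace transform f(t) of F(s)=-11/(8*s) -11/8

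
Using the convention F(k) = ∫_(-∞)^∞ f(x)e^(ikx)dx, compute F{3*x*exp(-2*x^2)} 3*sqrt(2)*I*sqrt(pi)*k*exp(-k^2/8)/8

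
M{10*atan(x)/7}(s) -5*pi*sec(pi*s/2)/(7*s)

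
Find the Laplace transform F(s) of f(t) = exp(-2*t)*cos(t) (s+2) /((s+2) ^2+1) 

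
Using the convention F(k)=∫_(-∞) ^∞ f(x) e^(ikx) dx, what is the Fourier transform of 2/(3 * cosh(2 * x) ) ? pi/(3 * cosh(pi * k/4) ) 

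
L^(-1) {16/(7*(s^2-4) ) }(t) 8*sinh(2*t) /7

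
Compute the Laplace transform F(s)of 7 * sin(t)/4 7/(4 * (s^2 + 1))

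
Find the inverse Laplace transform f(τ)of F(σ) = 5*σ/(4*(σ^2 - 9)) 5*cosh(3*τ)/4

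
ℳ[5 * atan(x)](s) -5 * pi * sec(pi * s/2)/(2 * s)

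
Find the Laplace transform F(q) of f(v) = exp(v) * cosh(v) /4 (q - 1) /(4 * q * (q - 2) ) 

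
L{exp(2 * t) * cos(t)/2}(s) (s - 2)/(2 * ((s - 2)^2+1))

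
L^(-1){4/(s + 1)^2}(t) 4 * t * exp(-t)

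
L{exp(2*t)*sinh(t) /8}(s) 1/(8*((s - 2) ^2-1) ) 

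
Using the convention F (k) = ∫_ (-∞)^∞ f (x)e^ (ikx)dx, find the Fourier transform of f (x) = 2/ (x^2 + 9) 2*pi*exp (-3*Abs (k))/3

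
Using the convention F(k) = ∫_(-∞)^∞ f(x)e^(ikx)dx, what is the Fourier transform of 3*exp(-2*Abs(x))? 12/(k^2 + 4)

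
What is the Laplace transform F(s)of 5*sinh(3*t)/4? 15/(4*(s^2 - 9))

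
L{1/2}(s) 1/(2*s)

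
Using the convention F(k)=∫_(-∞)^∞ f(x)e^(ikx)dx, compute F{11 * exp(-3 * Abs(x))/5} 66/(5 * (k^2 + 9))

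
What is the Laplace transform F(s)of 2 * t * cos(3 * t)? 2 * (s^2 - 9)/(s^2 + 9)^2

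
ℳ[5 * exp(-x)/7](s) 5 * gamma(s)/7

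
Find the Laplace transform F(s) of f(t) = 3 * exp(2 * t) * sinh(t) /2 3/(2 * ((s - 2) ^2 - 1) ) 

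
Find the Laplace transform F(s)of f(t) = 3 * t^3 18/s^4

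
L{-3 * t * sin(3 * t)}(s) -18 * s/(s^2+9)^2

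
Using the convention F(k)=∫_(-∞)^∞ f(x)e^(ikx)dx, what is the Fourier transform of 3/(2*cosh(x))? 3*pi/(2*cosh(pi*k/2))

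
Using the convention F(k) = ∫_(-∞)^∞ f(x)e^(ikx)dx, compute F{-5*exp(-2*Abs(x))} -20/(k^2 + 4)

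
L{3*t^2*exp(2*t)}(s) 6/(s - 2)^3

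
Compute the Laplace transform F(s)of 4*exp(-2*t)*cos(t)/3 4*(s+2)/(3*((s+2)^2+1))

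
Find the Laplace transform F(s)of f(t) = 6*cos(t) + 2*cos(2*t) 6*s/(s^2 + 1) + 2*s/(s^2 + 4)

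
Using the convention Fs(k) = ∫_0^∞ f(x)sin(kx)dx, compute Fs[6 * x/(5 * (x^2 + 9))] 3 * pi * exp(-3 * k)/5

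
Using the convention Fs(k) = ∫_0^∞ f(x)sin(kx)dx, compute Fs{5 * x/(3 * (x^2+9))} 5 * pi * exp(-3 * k)/6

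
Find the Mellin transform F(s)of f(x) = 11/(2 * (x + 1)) 11 * pi * csc(pi * s)/2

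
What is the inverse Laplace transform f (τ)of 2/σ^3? τ^2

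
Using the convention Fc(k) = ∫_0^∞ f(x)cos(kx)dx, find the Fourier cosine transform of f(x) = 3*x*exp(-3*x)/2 3*(9 - k^2)/(2*(k^2 + 9)^2)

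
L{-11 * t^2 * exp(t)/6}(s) -11/(3 * (s - 1)^3)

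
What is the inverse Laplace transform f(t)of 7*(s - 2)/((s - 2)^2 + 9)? 7*exp(2*t)*cos(3*t)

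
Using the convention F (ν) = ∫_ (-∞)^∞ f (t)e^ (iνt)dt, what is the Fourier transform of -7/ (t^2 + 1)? -7*pi*exp (-Abs (ν))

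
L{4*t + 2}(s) 4/s^2 + 2/s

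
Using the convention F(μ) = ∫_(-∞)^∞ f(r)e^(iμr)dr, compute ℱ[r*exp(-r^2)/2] I*sqrt(pi)*μ*exp(-μ^2/4)/4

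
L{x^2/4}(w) 1/(2 * w^3)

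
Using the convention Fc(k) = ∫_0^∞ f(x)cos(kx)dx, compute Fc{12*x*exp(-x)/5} 12*(1 - k^2)/(5*(k^2+1)^2)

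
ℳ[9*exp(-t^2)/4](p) 9*gamma(p/2)/8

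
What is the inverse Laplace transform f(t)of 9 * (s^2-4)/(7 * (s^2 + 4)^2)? 9 * t * cos(2 * t)/7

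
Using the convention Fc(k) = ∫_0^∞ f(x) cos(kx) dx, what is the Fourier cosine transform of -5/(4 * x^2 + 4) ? -5 * pi * exp(-k) /8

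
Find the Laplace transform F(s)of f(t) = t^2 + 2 2/s^3 + 2/s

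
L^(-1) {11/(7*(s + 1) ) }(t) 11*exp(-t) /7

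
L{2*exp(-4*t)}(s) 2/(s + 4)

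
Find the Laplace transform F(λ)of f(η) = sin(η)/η atan(1/λ)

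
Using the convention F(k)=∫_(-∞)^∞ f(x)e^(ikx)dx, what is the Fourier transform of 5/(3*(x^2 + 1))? 5*pi*exp(-Abs(k))/3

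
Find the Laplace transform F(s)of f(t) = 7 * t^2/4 7/(2 * s^3)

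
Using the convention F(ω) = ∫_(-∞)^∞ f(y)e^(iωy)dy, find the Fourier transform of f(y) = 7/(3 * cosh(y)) 7 * pi/(3 * cosh(pi * ω/2))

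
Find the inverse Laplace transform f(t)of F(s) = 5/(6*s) 5/6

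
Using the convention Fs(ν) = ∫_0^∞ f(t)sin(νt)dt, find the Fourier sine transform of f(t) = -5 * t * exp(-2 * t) -20 * ν/(ν^2 + 4)^2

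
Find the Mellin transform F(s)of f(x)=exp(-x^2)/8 gamma(s/2)/16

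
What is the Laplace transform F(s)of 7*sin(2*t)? 14/(s^2 + 4)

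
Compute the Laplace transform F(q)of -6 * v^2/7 -12/(7 * q^3)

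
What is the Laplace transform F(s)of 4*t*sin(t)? 8*s/(s^2+1)^2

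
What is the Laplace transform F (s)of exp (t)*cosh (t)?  (s - 1)/ (s*(s - 2))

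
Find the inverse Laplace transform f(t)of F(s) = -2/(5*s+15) -2*exp(-3*t)/5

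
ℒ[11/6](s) 11/(6 * s)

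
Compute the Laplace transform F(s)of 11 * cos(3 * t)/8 11 * s/(8 * (s^2 + 9))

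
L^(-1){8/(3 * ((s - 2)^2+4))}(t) 4 * exp(2 * t) * sin(2 * t)/3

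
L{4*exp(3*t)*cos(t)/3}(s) 4*(s - 3)/(3*((s - 3)^2 + 1))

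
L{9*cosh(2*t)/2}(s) 9*s/(2*(s^2 - 4))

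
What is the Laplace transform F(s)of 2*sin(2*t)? 4/(s^2 + 4)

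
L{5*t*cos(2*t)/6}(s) 5*(s^2 - 4)/(6*(s^2 + 4)^2)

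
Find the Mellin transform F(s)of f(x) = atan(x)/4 -pi*sec(pi*s/2)/(8*s)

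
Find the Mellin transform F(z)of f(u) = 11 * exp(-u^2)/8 11 * gamma(z/2)/16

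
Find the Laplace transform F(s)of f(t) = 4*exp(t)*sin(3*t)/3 4/((s - 1)^2+9)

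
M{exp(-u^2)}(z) gamma(z/2)/2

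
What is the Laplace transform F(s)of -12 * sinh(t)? -12/(s^2 - 1)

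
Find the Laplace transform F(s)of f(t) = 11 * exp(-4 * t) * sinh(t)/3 11/(3 * ((s + 4)^2-1))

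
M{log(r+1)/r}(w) -pi*csc(pi*w)/(w - 1)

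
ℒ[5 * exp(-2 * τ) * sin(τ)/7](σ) 5/(7 * ((σ + 2)^2 + 1))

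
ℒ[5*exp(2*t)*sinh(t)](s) 5/((s - 2)^2-1)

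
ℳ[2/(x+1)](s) 2*pi*csc(pi*s)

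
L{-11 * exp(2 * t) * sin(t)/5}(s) -11/(5 * (s - 2)^2+5)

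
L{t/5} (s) 1/ (5 * s^2) 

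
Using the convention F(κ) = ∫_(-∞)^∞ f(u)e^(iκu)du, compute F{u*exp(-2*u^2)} sqrt(2)*I*sqrt(pi)*κ*exp(-κ^2/8)/8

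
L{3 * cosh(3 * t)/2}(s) 3 * s/(2 * (s^2-9))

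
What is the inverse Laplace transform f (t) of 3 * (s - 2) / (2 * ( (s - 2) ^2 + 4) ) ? 3 * exp (2 * t) * cos (2 * t) /2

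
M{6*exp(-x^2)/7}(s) 3*gamma(s/2)/7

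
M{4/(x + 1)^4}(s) 2 * gamma(s) * gamma(4 - s)/3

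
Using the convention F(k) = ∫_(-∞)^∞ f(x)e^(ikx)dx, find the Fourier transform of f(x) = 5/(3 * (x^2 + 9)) 5 * pi * exp(-3 * Abs(k))/9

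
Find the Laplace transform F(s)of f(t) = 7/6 7/(6 * s)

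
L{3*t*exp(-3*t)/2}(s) 3/(2*(s+3)^2)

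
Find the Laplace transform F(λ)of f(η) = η λ^(-2)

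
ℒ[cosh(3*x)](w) w/(w^2-9)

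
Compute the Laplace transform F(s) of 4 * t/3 4/(3 * s^2) 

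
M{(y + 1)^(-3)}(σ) pi * (σ - 2) * (σ - 1)/(2 * sin(pi * σ))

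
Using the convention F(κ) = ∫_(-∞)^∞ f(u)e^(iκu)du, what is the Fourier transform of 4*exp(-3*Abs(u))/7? 24/(7*(κ^2 + 9))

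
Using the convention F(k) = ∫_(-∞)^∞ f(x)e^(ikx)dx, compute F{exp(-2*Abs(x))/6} 2/(3*(k^2 + 4))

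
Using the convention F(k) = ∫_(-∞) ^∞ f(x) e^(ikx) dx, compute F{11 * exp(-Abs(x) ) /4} 11/(2 * (k^2 + 1) ) 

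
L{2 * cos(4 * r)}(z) 2 * z/(z^2 + 16)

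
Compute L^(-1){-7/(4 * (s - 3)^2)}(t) -7 * t * exp(3 * t)/4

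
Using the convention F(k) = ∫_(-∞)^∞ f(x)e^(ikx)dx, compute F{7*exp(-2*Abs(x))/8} 7/(2*(k^2+4))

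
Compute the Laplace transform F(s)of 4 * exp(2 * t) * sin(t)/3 4/(3 * ((s - 2)^2 + 1))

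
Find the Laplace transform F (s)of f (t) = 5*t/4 5/ (4*s^2)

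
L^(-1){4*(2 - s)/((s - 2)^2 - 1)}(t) -4*exp(2*t)*cosh(t)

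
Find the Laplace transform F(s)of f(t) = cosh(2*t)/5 s/(5*(s^2 - 4))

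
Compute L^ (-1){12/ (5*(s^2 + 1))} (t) 12*sin (t)/5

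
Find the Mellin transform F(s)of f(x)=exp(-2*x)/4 gamma(s)/(4*2^s)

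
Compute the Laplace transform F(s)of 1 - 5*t 1/s - 5/s^2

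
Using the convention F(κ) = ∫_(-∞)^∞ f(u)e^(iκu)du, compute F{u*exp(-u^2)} I*sqrt(pi)*κ*exp(-κ^2/4)/2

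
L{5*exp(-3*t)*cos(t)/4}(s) 5*(s + 3)/(4*((s + 3)^2 + 1))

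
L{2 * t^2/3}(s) 4/(3 * s^3)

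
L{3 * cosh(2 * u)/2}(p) 3 * p/(2 * (p^2 - 4))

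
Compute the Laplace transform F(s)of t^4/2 12/s^5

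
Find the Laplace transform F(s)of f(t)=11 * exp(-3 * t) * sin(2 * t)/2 11/((s + 3)^2 + 4)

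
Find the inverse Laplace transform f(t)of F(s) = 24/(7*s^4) 4*t^3/7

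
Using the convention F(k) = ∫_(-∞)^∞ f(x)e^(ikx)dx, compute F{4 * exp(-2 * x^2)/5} 2 * sqrt(2) * sqrt(pi) * exp(-k^2/8)/5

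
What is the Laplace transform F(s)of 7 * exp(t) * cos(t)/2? 7 * (s - 1)/(2 * ((s - 1)^2 + 1))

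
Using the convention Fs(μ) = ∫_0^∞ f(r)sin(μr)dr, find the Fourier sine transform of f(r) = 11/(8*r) 11*pi/16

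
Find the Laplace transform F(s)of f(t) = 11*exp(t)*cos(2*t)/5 11*(s - 1)/(5*((s - 1)^2 + 4))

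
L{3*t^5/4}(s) 90/s^6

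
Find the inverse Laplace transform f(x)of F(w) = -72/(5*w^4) -12*x^3/5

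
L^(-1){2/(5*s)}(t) 2/5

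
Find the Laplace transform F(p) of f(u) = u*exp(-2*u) (p + 2) ^(-2) 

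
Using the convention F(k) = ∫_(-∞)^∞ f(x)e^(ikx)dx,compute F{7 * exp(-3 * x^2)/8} 7 * sqrt(3) * sqrt(pi) * exp(-k^2/12)/24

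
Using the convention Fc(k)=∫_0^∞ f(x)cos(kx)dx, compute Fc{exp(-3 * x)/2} 3/(2 * (k^2 + 9))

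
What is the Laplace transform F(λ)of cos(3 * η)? λ/(λ^2 + 9)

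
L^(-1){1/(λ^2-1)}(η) sinh(η)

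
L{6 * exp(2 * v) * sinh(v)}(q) 6/((q - 2)^2 - 1)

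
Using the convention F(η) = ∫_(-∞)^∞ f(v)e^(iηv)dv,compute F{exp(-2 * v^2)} sqrt(2) * sqrt(pi) * exp(-η^2/8)/2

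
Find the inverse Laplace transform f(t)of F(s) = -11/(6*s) -11/6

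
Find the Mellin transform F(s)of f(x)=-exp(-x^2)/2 -gamma(s/2)/4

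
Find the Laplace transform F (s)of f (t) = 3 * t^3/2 9/s^4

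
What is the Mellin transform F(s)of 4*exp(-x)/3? 4*gamma(s)/3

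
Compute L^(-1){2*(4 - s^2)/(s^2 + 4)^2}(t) -2*t*cos(2*t)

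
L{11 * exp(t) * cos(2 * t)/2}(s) 11 * (s - 1)/(2 * ((s - 1)^2+4))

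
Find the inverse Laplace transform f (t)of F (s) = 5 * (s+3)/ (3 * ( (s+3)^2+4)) 5 * exp (-3 * t) * cos (2 * t)/3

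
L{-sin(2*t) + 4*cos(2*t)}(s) 4*s/(s^2 + 4) - 2/(s^2 + 4)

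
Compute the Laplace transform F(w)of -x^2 -2/w^3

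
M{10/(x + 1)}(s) 10 * pi * csc(pi * s)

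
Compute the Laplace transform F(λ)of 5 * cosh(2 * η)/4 5 * λ/(4 * (λ^2 - 4))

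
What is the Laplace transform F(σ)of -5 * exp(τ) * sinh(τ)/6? -5/(6 * σ * (σ - 2))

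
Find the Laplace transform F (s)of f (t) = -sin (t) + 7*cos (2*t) 7*s/ (s^2 + 4) - 1/ (s^2 + 1)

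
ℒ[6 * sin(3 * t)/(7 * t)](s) 6 * atan(3/s)/7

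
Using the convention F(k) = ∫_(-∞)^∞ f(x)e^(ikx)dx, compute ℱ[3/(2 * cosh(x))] 3 * pi/(2 * cosh(pi * k/2))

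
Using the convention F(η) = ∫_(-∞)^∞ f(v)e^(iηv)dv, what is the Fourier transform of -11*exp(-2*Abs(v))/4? -11/(η^2 + 4)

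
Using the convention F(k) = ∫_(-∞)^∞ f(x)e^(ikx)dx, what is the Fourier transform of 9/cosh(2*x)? 9*pi/(2*cosh(pi*k/4))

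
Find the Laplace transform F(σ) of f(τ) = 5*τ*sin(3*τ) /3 10*σ/(σ^2 + 9) ^2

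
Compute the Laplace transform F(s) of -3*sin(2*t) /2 -3/(s^2 + 4) 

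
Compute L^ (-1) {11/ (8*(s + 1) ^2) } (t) 11*t*exp (-t) /8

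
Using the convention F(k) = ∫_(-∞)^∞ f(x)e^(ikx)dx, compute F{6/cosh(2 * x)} 3 * pi/cosh(pi * k/4)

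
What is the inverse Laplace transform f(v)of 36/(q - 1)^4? 6*v^3*exp(v)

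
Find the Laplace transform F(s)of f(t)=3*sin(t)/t 3*atan(1/s)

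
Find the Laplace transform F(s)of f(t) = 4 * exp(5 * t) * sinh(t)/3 4/(3 * ((s - 5)^2 - 1))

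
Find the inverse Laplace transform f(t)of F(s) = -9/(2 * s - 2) -9 * exp(t)/2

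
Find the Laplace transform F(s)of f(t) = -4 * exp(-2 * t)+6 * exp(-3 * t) 6/(s+3) - 4/(s+2)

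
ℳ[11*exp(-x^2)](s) 11*gamma(s/2)/2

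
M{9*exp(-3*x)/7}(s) 3^(2 - s)*gamma(s)/7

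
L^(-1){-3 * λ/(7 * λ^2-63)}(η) -3 * cosh(3 * η)/7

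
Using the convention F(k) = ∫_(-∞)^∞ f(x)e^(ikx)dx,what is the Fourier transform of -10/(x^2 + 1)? -10*pi*exp(-Abs(k))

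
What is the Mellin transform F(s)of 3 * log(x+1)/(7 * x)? -3 * pi * csc(pi * s)/(7 * s - 7)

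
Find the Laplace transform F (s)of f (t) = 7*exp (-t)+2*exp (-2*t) 7/ (s+1)+2/ (s+2)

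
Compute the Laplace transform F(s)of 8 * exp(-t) 8/(s+1)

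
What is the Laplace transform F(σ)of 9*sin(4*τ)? 36/(σ^2 + 16)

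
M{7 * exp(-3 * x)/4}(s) 7 * gamma(s)/(4 * 3^s)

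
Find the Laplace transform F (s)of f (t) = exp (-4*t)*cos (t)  (s + 4)/ ( (s + 4)^2 + 1)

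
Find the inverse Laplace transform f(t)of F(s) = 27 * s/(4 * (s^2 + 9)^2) 9 * t * sin(3 * t)/8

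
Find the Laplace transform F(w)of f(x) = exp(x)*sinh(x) 1/(w*(w - 2))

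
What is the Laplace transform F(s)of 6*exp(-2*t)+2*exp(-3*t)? 6/(s+2)+2/(s+3)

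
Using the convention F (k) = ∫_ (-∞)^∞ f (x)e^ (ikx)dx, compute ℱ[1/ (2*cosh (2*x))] pi/ (4*cosh (pi*k/4))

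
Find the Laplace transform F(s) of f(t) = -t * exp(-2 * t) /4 -1/(4 * (s + 2) ^2) 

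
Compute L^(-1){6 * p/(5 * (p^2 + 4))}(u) 6 * cos(2 * u)/5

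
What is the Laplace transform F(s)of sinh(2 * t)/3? 2/(3 * (s^2 - 4))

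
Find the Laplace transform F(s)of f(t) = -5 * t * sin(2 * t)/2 -10 * s/(s^2 + 4)^2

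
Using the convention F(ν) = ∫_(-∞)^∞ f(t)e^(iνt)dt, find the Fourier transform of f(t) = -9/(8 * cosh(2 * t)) -9 * pi/(16 * cosh(pi * ν/4))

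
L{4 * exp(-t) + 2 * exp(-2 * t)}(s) 4/(s + 1) + 2/(s + 2)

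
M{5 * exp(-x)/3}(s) 5 * gamma(s)/3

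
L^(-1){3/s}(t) 3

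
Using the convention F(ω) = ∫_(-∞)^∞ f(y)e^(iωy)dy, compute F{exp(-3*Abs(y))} 6/(ω^2+9)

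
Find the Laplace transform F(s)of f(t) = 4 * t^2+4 8/s^3+4/s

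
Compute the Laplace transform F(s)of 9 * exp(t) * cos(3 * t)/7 9 * (s - 1)/(7 * ((s - 1)^2 + 9))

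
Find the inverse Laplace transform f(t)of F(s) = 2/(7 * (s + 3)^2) 2 * t * exp(-3 * t)/7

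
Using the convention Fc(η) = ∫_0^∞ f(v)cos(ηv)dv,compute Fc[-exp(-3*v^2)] -sqrt(3)*sqrt(pi)*exp(-η^2/12)/6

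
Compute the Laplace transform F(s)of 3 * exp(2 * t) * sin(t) 3/((s - 2)^2 + 1)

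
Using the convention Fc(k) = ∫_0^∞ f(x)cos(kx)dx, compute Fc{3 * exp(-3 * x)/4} 9/(4 * (k^2 + 9))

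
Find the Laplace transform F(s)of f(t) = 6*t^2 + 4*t 12/s^3 + 4/s^2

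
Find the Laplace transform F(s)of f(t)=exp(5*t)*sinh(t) 1/((s - 5)^2 - 1)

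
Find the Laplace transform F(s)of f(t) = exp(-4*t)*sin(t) 1/((s + 4)^2 + 1)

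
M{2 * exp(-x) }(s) 2 * gamma(s) 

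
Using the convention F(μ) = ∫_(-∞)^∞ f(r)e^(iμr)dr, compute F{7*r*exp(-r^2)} 7*I*sqrt(pi)*μ*exp(-μ^2/4)/2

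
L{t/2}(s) 1/(2*s^2)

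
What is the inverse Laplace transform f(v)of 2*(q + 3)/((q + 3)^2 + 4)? 2*exp(-3*v)*cos(2*v)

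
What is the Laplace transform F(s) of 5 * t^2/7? 10/(7 * s^3) 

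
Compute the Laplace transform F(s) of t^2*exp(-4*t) 2/(s + 4) ^3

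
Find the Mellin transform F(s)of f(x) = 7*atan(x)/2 -7*pi*sec(pi*s/2)/(4*s)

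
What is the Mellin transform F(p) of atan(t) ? -pi*sec(pi*p/2) /(2*p) 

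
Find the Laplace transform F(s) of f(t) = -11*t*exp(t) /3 -11/(3*(s - 1) ^2) 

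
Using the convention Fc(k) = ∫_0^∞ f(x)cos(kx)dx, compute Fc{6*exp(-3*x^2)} sqrt(3)*sqrt(pi)*exp(-k^2/12)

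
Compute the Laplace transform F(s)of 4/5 4/(5 * s)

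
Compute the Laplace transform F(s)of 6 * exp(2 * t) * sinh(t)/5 6/(5 * ((s - 2)^2 - 1))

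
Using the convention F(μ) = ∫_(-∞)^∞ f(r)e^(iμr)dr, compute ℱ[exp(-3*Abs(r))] 6/(μ^2 + 9)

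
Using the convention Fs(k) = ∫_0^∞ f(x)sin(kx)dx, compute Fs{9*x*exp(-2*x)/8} 9*k/(2*(k^2 + 4)^2)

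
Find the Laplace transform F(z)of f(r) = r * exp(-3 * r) (z+3)^(-2)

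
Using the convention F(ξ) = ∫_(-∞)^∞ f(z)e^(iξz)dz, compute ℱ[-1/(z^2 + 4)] -pi * exp(-2 * Abs(ξ))/2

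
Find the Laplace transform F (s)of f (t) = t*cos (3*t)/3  (s^2 - 9)/ (3*(s^2 + 9)^2)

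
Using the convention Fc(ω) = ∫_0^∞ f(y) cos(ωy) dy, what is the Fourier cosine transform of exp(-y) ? 1/(ω^2+1) 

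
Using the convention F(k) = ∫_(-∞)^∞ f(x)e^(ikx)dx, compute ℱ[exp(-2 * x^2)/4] sqrt(2) * sqrt(pi) * exp(-k^2/8)/8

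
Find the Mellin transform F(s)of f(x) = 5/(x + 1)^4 5 * gamma(s) * gamma(4 - s)/6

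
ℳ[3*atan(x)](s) -3*pi*sec(pi*s/2)/(2*s)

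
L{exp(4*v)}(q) 1/(q - 4)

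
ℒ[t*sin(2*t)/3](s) 4*s/(3*(s^2 + 4)^2)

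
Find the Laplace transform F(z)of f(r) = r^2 2/z^3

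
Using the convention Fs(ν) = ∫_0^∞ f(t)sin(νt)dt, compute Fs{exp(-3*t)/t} atan(ν/3)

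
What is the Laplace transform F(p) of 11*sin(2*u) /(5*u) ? 11*atan(2/p) /5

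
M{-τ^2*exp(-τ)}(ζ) -gamma(ζ+2)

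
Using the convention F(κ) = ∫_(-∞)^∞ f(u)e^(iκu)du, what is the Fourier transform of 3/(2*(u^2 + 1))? 3*pi*exp(-Abs(κ))/2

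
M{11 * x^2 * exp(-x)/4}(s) 11 * gamma(s + 2)/4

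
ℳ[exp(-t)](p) gamma(p)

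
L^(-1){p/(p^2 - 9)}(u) cosh(3 * u)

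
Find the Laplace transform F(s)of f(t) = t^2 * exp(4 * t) 2/(s - 4)^3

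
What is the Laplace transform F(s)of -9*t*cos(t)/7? 9*(1 - s^2)/(7*(s^2+1)^2)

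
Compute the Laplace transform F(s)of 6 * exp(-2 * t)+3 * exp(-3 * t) 6/(s+2)+3/(s+3)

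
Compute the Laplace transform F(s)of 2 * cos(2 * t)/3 2 * s/(3 * (s^2 + 4))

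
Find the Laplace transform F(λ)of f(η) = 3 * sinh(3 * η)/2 9/(2 * (λ^2 - 9))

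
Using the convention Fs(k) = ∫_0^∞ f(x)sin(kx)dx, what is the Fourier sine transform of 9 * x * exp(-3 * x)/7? 54 * k/(7 * (k^2+9)^2)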